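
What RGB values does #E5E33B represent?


E5 → 229 (R)
E3 → 227 (G)
3B → 59 (B)
= RGB(229, 227, 59)


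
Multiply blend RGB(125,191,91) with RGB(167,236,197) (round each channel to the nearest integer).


Multiply: C = A×B/255, rounded to nearest integer
R: 125×167/255 = 20875/255 ≈ 81.863 → 82
G: 191×236/255 = 45076/255 ≈ 176.769 → 177
B: 91×197/255 = 17927/255 ≈ 70.302 → 70
= RGB(82, 177, 70)


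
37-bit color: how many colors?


Colors = 2^bits = 2^37
= 137,438,953,472 colors


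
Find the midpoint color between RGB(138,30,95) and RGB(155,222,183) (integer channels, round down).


Midpoint: each channel = ⌊(C₁+C₂)/2⌋
R: ⌊(138+155)/2⌋ = 146
G: ⌊(30+222)/2⌋ = 126
B: ⌊(95+183)/2⌋ = 139
= RGB(146, 126, 139)


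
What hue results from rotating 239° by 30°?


New hue = (H + rotation) mod 360
New hue = (239 + 30) mod 360
= 269 mod 360
= 269°


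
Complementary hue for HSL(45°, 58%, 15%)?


Complement = opposite side of color wheel = hue + 180°
H' = (45 + 180) mod 360 = 225°
S and L unchanged.
= HSL(225°, 58%, 15%)


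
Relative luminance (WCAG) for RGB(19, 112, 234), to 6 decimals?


Linearize each channel (sRGB transfer function): c = v/255; c_lin = c/12.92 if c ≤ 0.04045, else ((c+0.055)/1.055)^2.4
  R: 19/255 ≈ 0.074510 > 0.04045 → ((0.074510+0.055)/1.055)^2.4 ≈ 0.006512
  G: 112/255 ≈ 0.439216 > 0.04045 → ((0.439216+0.055)/1.055)^2.4 ≈ 0.162029
  B: 234/255 ≈ 0.917647 > 0.04045 → ((0.917647+0.055)/1.055)^2.4 ≈ 0.822786
R_lin = 0.006512, G_lin = 0.162029, B_lin = 0.822786
L = 0.2126×R + 0.7152×G + 0.0722×B
L = 0.2126×0.006512 + 0.7152×0.162029 + 0.0722×0.822786
L ≈ 0.176673


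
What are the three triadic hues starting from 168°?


Triadic: equally spaced at 120° intervals
H1 = 168°
H2 = (168 + 120) mod 360 = 288°
H3 = (168 + 240) mod 360 = 48°
Triadic = 168°, 288°, 48°


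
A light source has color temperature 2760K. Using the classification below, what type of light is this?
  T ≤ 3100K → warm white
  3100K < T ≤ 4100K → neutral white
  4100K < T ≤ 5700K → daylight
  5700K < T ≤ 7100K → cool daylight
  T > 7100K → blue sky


Temperature: 2760K
2760K ≤ 3100K → warm white
Classification: warm white


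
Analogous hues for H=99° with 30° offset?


Base hue: 99°
Left analog: (99 - 30) mod 360 = 69°
Right analog: (99 + 30) mod 360 = 129°
Analogous hues = 69° and 129°


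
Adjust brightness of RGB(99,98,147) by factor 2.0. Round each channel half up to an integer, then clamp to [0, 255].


Multiply each channel by 2.0, round half up, clamp to [0, 255]
R: 99×2.0 = 198
G: 98×2.0 = 196
B: 147×2.0 = 294 → clamp → 255
= RGB(198, 196, 255)


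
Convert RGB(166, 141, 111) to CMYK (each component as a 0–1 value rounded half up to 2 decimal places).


R'=166/255≈0.6510, G'=141/255≈0.5529, B'=111/255≈0.4353
K = 1 - max(R',G',B') = 1 - 166/255 = 89/255 = 0.34901… → 0.35
(1-R'-K)/(1-K) simplifies to (max-R)/max with max = 166:
C = (166-166)/166 = 0/166 = 0 → 0.00
M = (166-141)/166 = 25/166 = 0.15060… → 0.15
Y = (166-111)/166 = 55/166 = 0.33132… → 0.33
= CMYK(0.00, 0.15, 0.33, 0.35)


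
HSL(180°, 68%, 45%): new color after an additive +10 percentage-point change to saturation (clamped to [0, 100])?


Original S = 68%
Adjustment = +10 percentage points
New S = 68 + (10) = 78
Clamp to [0, 100] → 78
= HSL(180°, 78%, 45%)


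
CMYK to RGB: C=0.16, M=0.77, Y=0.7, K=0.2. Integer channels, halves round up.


R = 255 × (1-C) × (1-K) = 255 × 0.84 × 0.80 = 171.36 → 171
G = 255 × (1-M) × (1-K) = 255 × 0.23 × 0.80 = 46.92 → 47
B = 255 × (1-Y) × (1-K) = 255 × 0.30 × 0.80 = 61.2 → 61
= RGB(171, 47, 61)


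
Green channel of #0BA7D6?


Color: #0BA7D6
R = 0B = 11
G = A7 = 167
B = D6 = 214
Green = 167


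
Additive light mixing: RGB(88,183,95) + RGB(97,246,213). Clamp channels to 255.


Additive: each channel = min(255, C₁+C₂)
R: 88+97 = 185 → 185
G: 183+246 = 429 → 255
B: 95+213 = 308 → 255
= RGB(185, 255, 255)


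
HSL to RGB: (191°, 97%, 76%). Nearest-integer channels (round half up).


H=191°, S=0.97, L=0.76
C = (1-|2L-1|)×S = (1-|0.52|)×0.97 = 0.4656
H' = H/60 = 191/60 ≈ 3.1833; X = C×(1-|H' mod 2 - 1|) = 0.38024
m = L - C/2 = 0.76 - 0.2328 = 0.5272
Sector ⌊H'⌋ = 3 → (R',G',B') = (0.0, 0.38024, 0.4656)
RGB = ((R'+m)×255, (G'+m)×255, (B'+m)×255) = (134.436, 231.3972, 253.164)
Round half up → RGB(134, 231, 253)


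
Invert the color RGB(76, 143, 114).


Invert: (255-R, 255-G, 255-B)
R: 255-76 = 179
G: 255-143 = 112
B: 255-114 = 141
= RGB(179, 112, 141)


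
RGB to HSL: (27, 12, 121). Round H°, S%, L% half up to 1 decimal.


Normalize: R'=27/255≈0.1059, G'=12/255≈0.0471, B'=121/255≈0.4745
Max=121/255, Min=12/255, Δ=Max-Min=109/255
L = (Max+Min)/2 = (121+12)/510 = 133/510 = 0.26078… → L = 26.1%
L ≤ 0.5 → S = Δ/(Max+Min) = 109/(121+12) = 109/133 = 0.81954… → S = 82.0%
(the 1/255 factors cancel in S and H, so raw channel differences can be used)
Max is B' → H = 60 × ((R-G)/Δ + 4) = 60 × ((27-12)/109 + 4)
  15/109 + 4 = 0.1376… + 4 = 4.1376…
  H = 60 × 4.1376… = 248.256…° → H = 248.3°
= HSL(248.3°, 82.0%, 26.1%)


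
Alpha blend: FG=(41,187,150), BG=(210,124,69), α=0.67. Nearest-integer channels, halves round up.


C = α×F + (1-α)×B, with 1-α = 0.33
R: 0.67×41 + 0.33×210 = 27.47 + 69.30 = 96.77 → 97
G: 0.67×187 + 0.33×124 = 125.29 + 40.92 = 166.21 → 166
B: 0.67×150 + 0.33×69 = 100.50 + 22.77 = 123.27 → 123
= RGB(97, 166, 123)


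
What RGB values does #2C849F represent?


2C → 44 (R)
84 → 132 (G)
9F → 159 (B)
= RGB(44, 132, 159)


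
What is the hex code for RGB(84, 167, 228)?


R = 84 → 54 (hex)
G = 167 → A7 (hex)
B = 228 → E4 (hex)
Hex = #54A7E4


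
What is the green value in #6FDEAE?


Color: #6FDEAE
R = 6F = 111
G = DE = 222
B = AE = 174
Green = 222


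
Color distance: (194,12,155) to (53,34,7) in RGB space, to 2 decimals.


d = √[(R₁-R₂)² + (G₁-G₂)² + (B₁-B₂)²]
d = √[(194-53)² + (12-34)² + (155-7)²]
d = √[19881 + 484 + 21904]
d = √42269
d ≈ 205.59


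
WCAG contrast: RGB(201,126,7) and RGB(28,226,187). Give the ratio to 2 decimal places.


Linearize each sRGB channel c=v/255: c/12.92 if c ≤ 0.04045 else ((c+0.055)/1.055)^2.4
L = 0.2126×R_lin + 0.7152×G_lin + 0.0722×B_lin
Color 1 (201,126,7):
  R=201: 201/255≈0.7882 > 0.04045 → ((0.7882+0.055)/1.055)^2.4 ≈ 0.58408
  G=126: 126/255≈0.4941 > 0.04045 → ((0.4941+0.055)/1.055)^2.4 ≈ 0.20864
  B=7: 7/255≈0.0275 ≤ 0.04045 → 0.0275/12.92 ≈ 0.00212
  L1 = 0.2126×0.58408 + 0.7152×0.20864 + 0.0722×0.00212 ≈ 0.27355
Color 2 (28,226,187):
  R=28: 28/255≈0.1098 > 0.04045 → ((0.1098+0.055)/1.055)^2.4 ≈ 0.01161
  G=226: 226/255≈0.8863 > 0.04045 → ((0.8863+0.055)/1.055)^2.4 ≈ 0.76052
  B=187: 187/255≈0.7333 > 0.04045 → ((0.7333+0.055)/1.055)^2.4 ≈ 0.49693
  L2 = 0.2126×0.01161 + 0.7152×0.76052 + 0.0722×0.49693 ≈ 0.58227
Lighter = 0.58227, Darker = 0.27355
Ratio = (L_lighter + 0.05) / (L_darker + 0.05)
Ratio = (0.58227 + 0.05) / (0.27355 + 0.05) = 0.63227 / 0.32355 ≈ 1.9542
Ratio ≈ 1.95:1


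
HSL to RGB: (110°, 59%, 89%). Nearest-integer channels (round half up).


H=110°, S=0.59, L=0.89
C = (1-|2L-1|)×S = (1-|0.78|)×0.59 = 0.1298
H' = H/60 = 110/60 ≈ 1.8333; X = C×(1-|H' mod 2 - 1|) ≈ 0.0216
m = L - C/2 = 0.89 - 0.0649 = 0.8251
Sector ⌊H'⌋ = 1 → (R',G',B') = (≈0.0216, 0.1298, 0.0)
RGB = ((R'+m)×255, (G'+m)×255, (B'+m)×255) = (215.917, 243.4995, 210.4005)
Round half up → RGB(216, 243, 210)


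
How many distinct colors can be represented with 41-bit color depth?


Colors = 2^bits = 2^41
= 2,199,023,255,552 colors


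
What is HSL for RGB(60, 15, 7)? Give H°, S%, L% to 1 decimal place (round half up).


Normalize: R'=60/255≈0.2353, G'=15/255≈0.0588, B'=7/255≈0.0275
Max=60/255, Min=7/255, Δ=Max-Min=53/255
L = (Max+Min)/2 = (60+7)/510 = 67/510 = 0.13137… → L = 13.1%
L ≤ 0.5 → S = Δ/(Max+Min) = 53/(60+7) = 53/67 = 0.79104… → S = 79.1%
(the 1/255 factors cancel in S and H, so raw channel differences can be used)
Max is R' → H = 60 × (((G-B)/Δ) mod 6) = 60 × (((15-7)/53) mod 6)
  8/53 = 0.1509…
  H = 60 × 0.1509… = 9.056…° → H = 9.1°
= HSL(9.1°, 79.1%, 13.1%)


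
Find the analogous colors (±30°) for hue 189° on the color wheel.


Base hue: 189°
Left analog: (189 - 30) mod 360 = 159°
Right analog: (189 + 30) mod 360 = 219°
Analogous hues = 159° and 219°


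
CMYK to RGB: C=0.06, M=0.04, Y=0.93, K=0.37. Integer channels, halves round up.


R = 255 × (1-C) × (1-K) = 255 × 0.94 × 0.63 = 151.011 → 151
G = 255 × (1-M) × (1-K) = 255 × 0.96 × 0.63 = 154.224 → 154
B = 255 × (1-Y) × (1-K) = 255 × 0.07 × 0.63 = 11.2455 → 11
= RGB(151, 154, 11)


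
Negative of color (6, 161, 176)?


Invert: (255-R, 255-G, 255-B)
R: 255-6 = 249
G: 255-161 = 94
B: 255-176 = 79
= RGB(249, 94, 79)


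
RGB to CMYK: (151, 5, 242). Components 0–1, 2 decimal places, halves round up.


R'=151/255≈0.5922, G'=5/255≈0.0196, B'=242/255≈0.9490
K = 1 - max(R',G',B') = 1 - 242/255 = 13/255 = 0.05098… → 0.05
(1-R'-K)/(1-K) simplifies to (max-R)/max with max = 242:
C = (242-151)/242 = 91/242 = 0.37603… → 0.38
M = (242-5)/242 = 237/242 = 0.97933… → 0.98
Y = (242-242)/242 = 0/242 = 0 → 0.00
= CMYK(0.38, 0.98, 0.00, 0.05)


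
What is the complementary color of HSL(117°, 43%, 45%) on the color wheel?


Complement = opposite side of color wheel = hue + 180°
H' = (117 + 180) mod 360 = 297°
S and L unchanged.
= HSL(297°, 43%, 45%)


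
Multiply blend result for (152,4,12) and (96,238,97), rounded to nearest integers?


Multiply: C = A×B/255, rounded to nearest integer
R: 152×96/255 = 14592/255 ≈ 57.224 → 57
G: 4×238/255 = 952/255 ≈ 3.733 → 4
B: 12×97/255 = 1164/255 ≈ 4.565 → 5
= RGB(57, 4, 5)


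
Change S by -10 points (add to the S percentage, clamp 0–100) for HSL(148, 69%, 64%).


Original S = 69%
Adjustment = -10 percentage points
New S = 69 + (-10) = 59
Clamp to [0, 100] → 59
= HSL(148°, 59%, 64%)


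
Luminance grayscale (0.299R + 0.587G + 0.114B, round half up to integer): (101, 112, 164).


Gray = 0.299×R + 0.587×G + 0.114×B
Gray = 0.299×101 + 0.587×112 + 0.114×164
Gray = 30.199 + 65.744 + 18.696
Gray = 114.639 → round half up → 115
Gray = 115


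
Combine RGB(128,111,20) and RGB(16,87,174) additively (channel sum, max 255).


Additive: each channel = min(255, C₁+C₂)
R: 128+16 = 144 → 144
G: 111+87 = 198 → 198
B: 20+174 = 194 → 194
= RGB(144, 198, 194)


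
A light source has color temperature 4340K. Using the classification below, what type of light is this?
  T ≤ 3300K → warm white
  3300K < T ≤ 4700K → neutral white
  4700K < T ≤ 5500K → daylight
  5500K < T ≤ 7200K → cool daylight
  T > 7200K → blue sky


Temperature: 4340K
3300K < 4340K ≤ 4700K → neutral white
Classification: neutral white


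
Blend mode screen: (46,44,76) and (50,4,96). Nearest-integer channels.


Screen: C = 255 - (255-A)×(255-B)/255, rounded to nearest integer
R: 255 - (255-46)×(255-50)/255 = 255 - 42845/255 ≈ 255 - 168.020 = 86.980 → 87
G: 255 - (255-44)×(255-4)/255 = 255 - 52961/255 ≈ 255 - 207.690 = 47.310 → 47
B: 255 - (255-76)×(255-96)/255 = 255 - 28461/255 ≈ 255 - 111.612 = 143.388 → 143
= RGB(87, 47, 143)


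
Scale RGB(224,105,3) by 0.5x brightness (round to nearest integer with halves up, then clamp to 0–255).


Multiply each channel by 0.5, round half up, clamp to [0, 255]
R: 224×0.5 = 112
G: 105×0.5 = 52.5 → round → 53
B: 3×0.5 = 1.5 → round → 2
= RGB(112, 53, 2)


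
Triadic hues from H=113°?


Triadic: equally spaced at 120° intervals
H1 = 113°
H2 = (113 + 120) mod 360 = 233°
H3 = (113 + 240) mod 360 = 353°
Triadic = 113°, 233°, 353°


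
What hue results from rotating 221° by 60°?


New hue = (H + rotation) mod 360
New hue = (221 + 60) mod 360
= 281 mod 360
= 281°


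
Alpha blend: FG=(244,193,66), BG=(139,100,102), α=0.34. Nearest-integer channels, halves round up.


C = α×F + (1-α)×B, with 1-α = 0.66
R: 0.34×244 + 0.66×139 = 82.96 + 91.74 = 174.70 → 175
G: 0.34×193 + 0.66×100 = 65.62 + 66.00 = 131.62 → 132
B: 0.34×66 + 0.66×102 = 22.44 + 67.32 = 89.76 → 90
= RGB(175, 132, 90)


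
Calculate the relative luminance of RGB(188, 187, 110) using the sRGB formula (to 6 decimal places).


Linearize each channel (sRGB transfer function): c = v/255; c_lin = c/12.92 if c ≤ 0.04045, else ((c+0.055)/1.055)^2.4
  R: 188/255 ≈ 0.737255 > 0.04045 → ((0.737255+0.055)/1.055)^2.4 ≈ 0.502886
  G: 187/255 ≈ 0.733333 > 0.04045 → ((0.733333+0.055)/1.055)^2.4 ≈ 0.496933
  B: 110/255 ≈ 0.431373 > 0.04045 → ((0.431373+0.055)/1.055)^2.4 ≈ 0.155926
R_lin = 0.502886, G_lin = 0.496933, B_lin = 0.155926
L = 0.2126×R + 0.7152×G + 0.0722×B
L = 0.2126×0.502886 + 0.7152×0.496933 + 0.0722×0.155926
L ≈ 0.473578


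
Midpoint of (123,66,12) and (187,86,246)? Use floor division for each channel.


Midpoint: each channel = ⌊(C₁+C₂)/2⌋
R: ⌊(123+187)/2⌋ = 155
G: ⌊(66+86)/2⌋ = 76
B: ⌊(12+246)/2⌋ = 129
= RGB(155, 76, 129)


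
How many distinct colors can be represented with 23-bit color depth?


Colors = 2^bits = 2^23
= 8,388,608 colors


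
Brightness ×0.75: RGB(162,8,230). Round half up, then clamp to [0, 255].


Multiply each channel by 0.75, round half up, clamp to [0, 255]
R: 162×0.75 = 121.5 → round → 122
G: 8×0.75 = 6
B: 230×0.75 = 172.5 → round → 173
= RGB(122, 6, 173)


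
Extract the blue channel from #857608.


Color: #857608
R = 85 = 133
G = 76 = 118
B = 08 = 8
Blue = 8


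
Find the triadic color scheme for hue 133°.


Triadic: equally spaced at 120° intervals
H1 = 133°
H2 = (133 + 120) mod 360 = 253°
H3 = (133 + 240) mod 360 = 13°
Triadic = 133°, 253°, 13°


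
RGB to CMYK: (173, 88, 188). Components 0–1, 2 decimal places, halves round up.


R'=173/255≈0.6784, G'=88/255≈0.3451, B'=188/255≈0.7373
K = 1 - max(R',G',B') = 1 - 188/255 = 67/255 = 0.26274… → 0.26
(1-R'-K)/(1-K) simplifies to (max-R)/max with max = 188:
C = (188-173)/188 = 15/188 = 0.07978… → 0.08
M = (188-88)/188 = 100/188 = 0.53191… → 0.53
Y = (188-188)/188 = 0/188 = 0 → 0.00
= CMYK(0.08, 0.53, 0.00, 0.26)


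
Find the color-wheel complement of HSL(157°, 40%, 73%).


Complement = opposite side of color wheel = hue + 180°
H' = (157 + 180) mod 360 = 337°
S and L unchanged.
= HSL(337°, 40%, 73%)


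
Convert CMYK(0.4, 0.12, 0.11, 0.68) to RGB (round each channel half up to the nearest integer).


R = 255 × (1-C) × (1-K) = 255 × 0.60 × 0.32 = 48.96 → 49
G = 255 × (1-M) × (1-K) = 255 × 0.88 × 0.32 = 71.808 → 72
B = 255 × (1-Y) × (1-K) = 255 × 0.89 × 0.32 = 72.624 → 73
= RGB(49, 72, 73)


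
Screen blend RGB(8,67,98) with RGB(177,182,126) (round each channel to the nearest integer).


Screen: C = 255 - (255-A)×(255-B)/255, rounded to nearest integer
R: 255 - (255-8)×(255-177)/255 = 255 - 19266/255 ≈ 255 - 75.553 = 179.447 → 179
G: 255 - (255-67)×(255-182)/255 = 255 - 13724/255 ≈ 255 - 53.820 = 201.180 → 201
B: 255 - (255-98)×(255-126)/255 = 255 - 20253/255 ≈ 255 - 79.424 = 175.576 → 176
= RGB(179, 201, 176)


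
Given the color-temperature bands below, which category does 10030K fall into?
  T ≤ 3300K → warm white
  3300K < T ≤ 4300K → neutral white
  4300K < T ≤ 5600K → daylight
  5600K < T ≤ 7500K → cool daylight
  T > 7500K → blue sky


Temperature: 10030K
10030K > 7500K → blue sky
Classification: blue sky


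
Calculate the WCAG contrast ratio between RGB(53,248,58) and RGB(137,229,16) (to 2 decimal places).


Linearize each sRGB channel c=v/255: c/12.92 if c ≤ 0.04045 else ((c+0.055)/1.055)^2.4
L = 0.2126×R_lin + 0.7152×G_lin + 0.0722×B_lin
Color 1 (53,248,58):
  R=53: 53/255≈0.2078 > 0.04045 → ((0.2078+0.055)/1.055)^2.4 ≈ 0.03560
  G=248: 248/255≈0.9725 > 0.04045 → ((0.9725+0.055)/1.055)^2.4 ≈ 0.93869
  B=58: 58/255≈0.2275 > 0.04045 → ((0.2275+0.055)/1.055)^2.4 ≈ 0.04231
  L1 = 0.2126×0.03560 + 0.7152×0.93869 + 0.0722×0.04231 ≈ 0.68197
Color 2 (137,229,16):
  R=137: 137/255≈0.5373 > 0.04045 → ((0.5373+0.055)/1.055)^2.4 ≈ 0.25016
  G=229: 229/255≈0.8980 > 0.04045 → ((0.8980+0.055)/1.055)^2.4 ≈ 0.78354
  B=16: 16/255≈0.0627 > 0.04045 → ((0.0627+0.055)/1.055)^2.4 ≈ 0.00518
  L2 = 0.2126×0.25016 + 0.7152×0.78354 + 0.0722×0.00518 ≈ 0.61394
Lighter = 0.68197, Darker = 0.61394
Ratio = (L_lighter + 0.05) / (L_darker + 0.05)
Ratio = (0.68197 + 0.05) / (0.61394 + 0.05) = 0.73197 / 0.66394 ≈ 1.1025
Ratio ≈ 1.10:1


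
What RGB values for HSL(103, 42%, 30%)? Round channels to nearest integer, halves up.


H=103°, S=0.42, L=0.30
C = (1-|2L-1|)×S = (1-|-0.40|)×0.42 = 0.252
H' = H/60 = 103/60 ≈ 1.7167; X = C×(1-|H' mod 2 - 1|) = 0.0714
m = L - C/2 = 0.30 - 0.126 = 0.174
Sector ⌊H'⌋ = 1 → (R',G',B') = (0.0714, 0.252, 0.0)
RGB = ((R'+m)×255, (G'+m)×255, (B'+m)×255) = (62.577, 108.63, 44.37)
Round half up → RGB(63, 109, 44)


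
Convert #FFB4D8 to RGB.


FF → 255 (R)
B4 → 180 (G)
D8 → 216 (B)
= RGB(255, 180, 216)


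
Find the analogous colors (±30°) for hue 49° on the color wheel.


Base hue: 49°
Left analog: (49 - 30) mod 360 = 19°
Right analog: (49 + 30) mod 360 = 79°
Analogous hues = 19° and 79°


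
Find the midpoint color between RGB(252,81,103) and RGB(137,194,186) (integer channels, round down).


Midpoint: each channel = ⌊(C₁+C₂)/2⌋
R: ⌊(252+137)/2⌋ = 194
G: ⌊(81+194)/2⌋ = 137
B: ⌊(103+186)/2⌋ = 144
= RGB(194, 137, 144)


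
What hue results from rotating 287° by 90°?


New hue = (H + rotation) mod 360
New hue = (287 + 90) mod 360
= 377 mod 360
= 17°


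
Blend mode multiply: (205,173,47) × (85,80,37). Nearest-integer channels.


Multiply: C = A×B/255, rounded to nearest integer
R: 205×85/255 = 17425/255 ≈ 68.333 → 68
G: 173×80/255 = 13840/255 ≈ 54.275 → 54
B: 47×37/255 = 1739/255 ≈ 6.820 → 7
= RGB(68, 54, 7)


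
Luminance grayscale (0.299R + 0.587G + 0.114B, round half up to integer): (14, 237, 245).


Gray = 0.299×R + 0.587×G + 0.114×B
Gray = 0.299×14 + 0.587×237 + 0.114×245
Gray = 4.186 + 139.119 + 27.930
Gray = 171.235 → round half up → 171
Gray = 171


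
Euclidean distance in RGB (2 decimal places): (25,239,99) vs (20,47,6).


d = √[(R₁-R₂)² + (G₁-G₂)² + (B₁-B₂)²]
d = √[(25-20)² + (239-47)² + (99-6)²]
d = √[25 + 36864 + 8649]
d = √45538
d ≈ 213.40


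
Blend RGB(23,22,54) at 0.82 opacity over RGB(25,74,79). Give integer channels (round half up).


C = α×F + (1-α)×B, with 1-α = 0.18
R: 0.82×23 + 0.18×25 = 18.86 + 4.50 = 23.36 → 23
G: 0.82×22 + 0.18×74 = 18.04 + 13.32 = 31.36 → 31
B: 0.82×54 + 0.18×79 = 44.28 + 14.22 = 58.50 → 59
= RGB(23, 31, 59)


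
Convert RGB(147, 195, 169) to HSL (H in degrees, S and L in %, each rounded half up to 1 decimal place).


Normalize: R'=147/255≈0.5765, G'=195/255≈0.7647, B'=169/255≈0.6627
Max=195/255, Min=147/255, Δ=Max-Min=48/255
L = (Max+Min)/2 = (195+147)/510 = 342/510 = 0.67058… → L = 67.1%
L > 0.5 → S = Δ/(2-Max-Min) = 48/(510-195-147) = 48/168 = 0.28571… → S = 28.6%
(the 1/255 factors cancel in S and H, so raw channel differences can be used)
Max is G' → H = 60 × ((B-R)/Δ + 2) = 60 × ((169-147)/48 + 2)
  22/48 + 2 = 0.4583… + 2 = 2.4583…
  H = 60 × 2.4583… = 147.5° → H = 147.5°
= HSL(147.5°, 28.6%, 67.1%)


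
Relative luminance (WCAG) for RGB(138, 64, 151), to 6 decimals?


Linearize each channel (sRGB transfer function): c = v/255; c_lin = c/12.92 if c ≤ 0.04045, else ((c+0.055)/1.055)^2.4
  R: 138/255 ≈ 0.541176 > 0.04045 → ((0.541176+0.055)/1.055)^2.4 ≈ 0.254152
  G: 64/255 ≈ 0.250980 > 0.04045 → ((0.250980+0.055)/1.055)^2.4 ≈ 0.051269
  B: 151/255 ≈ 0.592157 > 0.04045 → ((0.592157+0.055)/1.055)^2.4 ≈ 0.309469
R_lin = 0.254152, G_lin = 0.051269, B_lin = 0.309469
L = 0.2126×R + 0.7152×G + 0.0722×B
L = 0.2126×0.254152 + 0.7152×0.051269 + 0.0722×0.309469
L ≈ 0.113044


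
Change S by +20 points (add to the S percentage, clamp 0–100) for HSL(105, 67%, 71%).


Original S = 67%
Adjustment = +20 percentage points
New S = 67 + (20) = 87
Clamp to [0, 100] → 87
= HSL(105°, 87%, 71%)


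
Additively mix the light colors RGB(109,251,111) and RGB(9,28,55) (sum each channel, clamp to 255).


Additive: each channel = min(255, C₁+C₂)
R: 109+9 = 118 → 118
G: 251+28 = 279 → 255
B: 111+55 = 166 → 166
= RGB(118, 255, 166)


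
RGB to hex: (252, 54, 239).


R = 252 → FC (hex)
G = 54 → 36 (hex)
B = 239 → EF (hex)
Hex = #FC36EF


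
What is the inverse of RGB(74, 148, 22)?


Invert: (255-R, 255-G, 255-B)
R: 255-74 = 181
G: 255-148 = 107
B: 255-22 = 233
= RGB(181, 107, 233)


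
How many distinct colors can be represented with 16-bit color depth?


Colors = 2^bits = 2^16
= 65,536 colors


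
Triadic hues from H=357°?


Triadic: equally spaced at 120° intervals
H1 = 357°
H2 = (357 + 120) mod 360 = 117°
H3 = (357 + 240) mod 360 = 237°
Triadic = 357°, 117°, 237°


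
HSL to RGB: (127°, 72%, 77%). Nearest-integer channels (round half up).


H=127°, S=0.72, L=0.77
C = (1-|2L-1|)×S = (1-|0.54|)×0.72 = 0.3312
H' = H/60 = 127/60 ≈ 2.1167; X = C×(1-|H' mod 2 - 1|) = 0.03864
m = L - C/2 = 0.77 - 0.1656 = 0.6044
Sector ⌊H'⌋ = 2 → (R',G',B') = (0.0, 0.3312, 0.03864)
RGB = ((R'+m)×255, (G'+m)×255, (B'+m)×255) = (154.122, 238.578, 163.9752)
Round half up → RGB(154, 239, 164)


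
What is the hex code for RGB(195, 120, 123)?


R = 195 → C3 (hex)
G = 120 → 78 (hex)
B = 123 → 7B (hex)
Hex = #C3787B


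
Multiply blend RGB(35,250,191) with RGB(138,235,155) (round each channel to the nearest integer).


Multiply: C = A×B/255, rounded to nearest integer
R: 35×138/255 = 4830/255 ≈ 18.941 → 19
G: 250×235/255 = 58750/255 ≈ 230.392 → 230
B: 191×155/255 = 29605/255 ≈ 116.098 → 116
= RGB(19, 230, 116)


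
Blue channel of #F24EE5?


Color: #F24EE5
R = F2 = 242
G = 4E = 78
B = E5 = 229
Blue = 229


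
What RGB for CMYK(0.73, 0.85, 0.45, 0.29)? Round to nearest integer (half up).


R = 255 × (1-C) × (1-K) = 255 × 0.27 × 0.71 = 48.8835 → 49
G = 255 × (1-M) × (1-K) = 255 × 0.15 × 0.71 = 27.1575 → 27
B = 255 × (1-Y) × (1-K) = 255 × 0.55 × 0.71 = 99.5775 → 100
= RGB(49, 27, 100)


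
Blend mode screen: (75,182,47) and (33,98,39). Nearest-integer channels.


Screen: C = 255 - (255-A)×(255-B)/255, rounded to nearest integer
R: 255 - (255-75)×(255-33)/255 = 255 - 39960/255 ≈ 255 - 156.706 = 98.294 → 98
G: 255 - (255-182)×(255-98)/255 = 255 - 11461/255 ≈ 255 - 44.945 = 210.055 → 210
B: 255 - (255-47)×(255-39)/255 = 255 - 44928/255 ≈ 255 - 176.188 = 78.812 → 79
= RGB(98, 210, 79)


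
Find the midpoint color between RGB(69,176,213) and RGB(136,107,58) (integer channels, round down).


Midpoint: each channel = ⌊(C₁+C₂)/2⌋
R: ⌊(69+136)/2⌋ = 102
G: ⌊(176+107)/2⌋ = 141
B: ⌊(213+58)/2⌋ = 135
= RGB(102, 141, 135)


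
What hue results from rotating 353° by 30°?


New hue = (H + rotation) mod 360
New hue = (353 + 30) mod 360
= 383 mod 360
= 23°


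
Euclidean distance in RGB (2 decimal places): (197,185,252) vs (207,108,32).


d = √[(R₁-R₂)² + (G₁-G₂)² + (B₁-B₂)²]
d = √[(197-207)² + (185-108)² + (252-32)²]
d = √[100 + 5929 + 48400]
d = √54429
d ≈ 233.30


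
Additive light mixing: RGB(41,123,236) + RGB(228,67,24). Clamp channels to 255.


Additive: each channel = min(255, C₁+C₂)
R: 41+228 = 269 → 255
G: 123+67 = 190 → 190
B: 236+24 = 260 → 255
= RGB(255, 190, 255)


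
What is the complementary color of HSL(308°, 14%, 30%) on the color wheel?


Complement = opposite side of color wheel = hue + 180°
H' = (308 + 180) mod 360 = 128°
S and L unchanged.
= HSL(128°, 14%, 30%)


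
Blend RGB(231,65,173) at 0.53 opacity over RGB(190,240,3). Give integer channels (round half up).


C = α×F + (1-α)×B, with 1-α = 0.47
R: 0.53×231 + 0.47×190 = 122.43 + 89.30 = 211.73 → 212
G: 0.53×65 + 0.47×240 = 34.45 + 112.80 = 147.25 → 147
B: 0.53×173 + 0.47×3 = 91.69 + 1.41 = 93.10 → 93
= RGB(212, 147, 93)


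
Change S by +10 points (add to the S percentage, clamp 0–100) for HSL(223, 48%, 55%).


Original S = 48%
Adjustment = +10 percentage points
New S = 48 + (10) = 58
Clamp to [0, 100] → 58
= HSL(223°, 58%, 55%)


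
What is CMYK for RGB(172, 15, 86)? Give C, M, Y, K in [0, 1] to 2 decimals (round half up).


R'=172/255≈0.6745, G'=15/255≈0.0588, B'=86/255≈0.3373
K = 1 - max(R',G',B') = 1 - 172/255 = 83/255 = 0.32549… → 0.33
(1-R'-K)/(1-K) simplifies to (max-R)/max with max = 172:
C = (172-172)/172 = 0/172 = 0 → 0.00
M = (172-15)/172 = 157/172 = 0.91279… → 0.91
Y = (172-86)/172 = 86/172 = 0.5 → 0.50
= CMYK(0.00, 0.91, 0.50, 0.33)


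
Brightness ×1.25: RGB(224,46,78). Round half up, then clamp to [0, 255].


Multiply each channel by 1.25, round half up, clamp to [0, 255]
R: 224×1.25 = 280 → clamp → 255
G: 46×1.25 = 57.5 → round → 58
B: 78×1.25 = 97.5 → round → 98
= RGB(255, 58, 98)


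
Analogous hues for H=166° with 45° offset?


Base hue: 166°
Left analog: (166 - 45) mod 360 = 121°
Right analog: (166 + 45) mod 360 = 211°
Analogous hues = 121° and 211°


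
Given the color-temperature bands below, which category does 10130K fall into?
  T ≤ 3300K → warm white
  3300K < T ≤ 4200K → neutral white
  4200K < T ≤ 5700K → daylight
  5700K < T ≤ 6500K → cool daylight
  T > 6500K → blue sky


Temperature: 10130K
10130K > 6500K → blue sky
Classification: blue sky


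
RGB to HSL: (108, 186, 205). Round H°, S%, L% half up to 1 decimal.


Normalize: R'=108/255≈0.4235, G'=186/255≈0.7294, B'=205/255≈0.8039
Max=205/255, Min=108/255, Δ=Max-Min=97/255
L = (Max+Min)/2 = (205+108)/510 = 313/510 = 0.61372… → L = 61.4%
L > 0.5 → S = Δ/(2-Max-Min) = 97/(510-205-108) = 97/197 = 0.49238… → S = 49.2%
(the 1/255 factors cancel in S and H, so raw channel differences can be used)
Max is B' → H = 60 × ((R-G)/Δ + 4) = 60 × ((108-186)/97 + 4)
  -78/97 + 4 = -0.8041… + 4 = 3.1958…
  H = 60 × 3.1958… = 191.752…° → H = 191.8°
= HSL(191.8°, 49.2%, 61.4%)


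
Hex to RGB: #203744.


20 → 32 (R)
37 → 55 (G)
44 → 68 (B)
= RGB(32, 55, 68)


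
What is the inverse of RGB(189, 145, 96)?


Invert: (255-R, 255-G, 255-B)
R: 255-189 = 66
G: 255-145 = 110
B: 255-96 = 159
= RGB(66, 110, 159)


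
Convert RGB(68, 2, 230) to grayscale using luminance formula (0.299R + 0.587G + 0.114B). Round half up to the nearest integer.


Gray = 0.299×R + 0.587×G + 0.114×B
Gray = 0.299×68 + 0.587×2 + 0.114×230
Gray = 20.332 + 1.174 + 26.220
Gray = 47.726 → round half up → 48
Gray = 48


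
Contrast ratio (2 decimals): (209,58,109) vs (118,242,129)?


Linearize each sRGB channel c=v/255: c/12.92 if c ≤ 0.04045 else ((c+0.055)/1.055)^2.4
L = 0.2126×R_lin + 0.7152×G_lin + 0.0722×B_lin
Color 1 (209,58,109):
  R=209: 209/255≈0.8196 > 0.04045 → ((0.8196+0.055)/1.055)^2.4 ≈ 0.63760
  G=58: 58/255≈0.2275 > 0.04045 → ((0.2275+0.055)/1.055)^2.4 ≈ 0.04231
  B=109: 109/255≈0.4275 > 0.04045 → ((0.4275+0.055)/1.055)^2.4 ≈ 0.15293
  L1 = 0.2126×0.63760 + 0.7152×0.04231 + 0.0722×0.15293 ≈ 0.17686
Color 2 (118,242,129):
  R=118: 118/255≈0.4627 > 0.04045 → ((0.4627+0.055)/1.055)^2.4 ≈ 0.18116
  G=242: 242/255≈0.9490 > 0.04045 → ((0.9490+0.055)/1.055)^2.4 ≈ 0.88792
  B=129: 129/255≈0.5059 > 0.04045 → ((0.5059+0.055)/1.055)^2.4 ≈ 0.21953
  L2 = 0.2126×0.18116 + 0.7152×0.88792 + 0.0722×0.21953 ≈ 0.68941
Lighter = 0.68941, Darker = 0.17686
Ratio = (L_lighter + 0.05) / (L_darker + 0.05)
Ratio = (0.68941 + 0.05) / (0.17686 + 0.05) = 0.73941 / 0.22686 ≈ 3.2594
Ratio ≈ 3.26:1


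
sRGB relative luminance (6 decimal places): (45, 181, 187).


Linearize each channel (sRGB transfer function): c = v/255; c_lin = c/12.92 if c ≤ 0.04045, else ((c+0.055)/1.055)^2.4
  R: 45/255 ≈ 0.176471 > 0.04045 → ((0.176471+0.055)/1.055)^2.4 ≈ 0.026241
  G: 181/255 ≈ 0.709804 > 0.04045 → ((0.709804+0.055)/1.055)^2.4 ≈ 0.462077
  B: 187/255 ≈ 0.733333 > 0.04045 → ((0.733333+0.055)/1.055)^2.4 ≈ 0.496933
R_lin = 0.026241, G_lin = 0.462077, B_lin = 0.496933
L = 0.2126×R + 0.7152×G + 0.0722×B
L = 0.2126×0.026241 + 0.7152×0.462077 + 0.0722×0.496933
L ≈ 0.371935


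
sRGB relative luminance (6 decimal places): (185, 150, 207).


Linearize each channel (sRGB transfer function): c = v/255; c_lin = c/12.92 if c ≤ 0.04045, else ((c+0.055)/1.055)^2.4
  R: 185/255 ≈ 0.725490 > 0.04045 → ((0.725490+0.055)/1.055)^2.4 ≈ 0.485150
  G: 150/255 ≈ 0.588235 > 0.04045 → ((0.588235+0.055)/1.055)^2.4 ≈ 0.304987
  B: 207/255 ≈ 0.811765 > 0.04045 → ((0.811765+0.055)/1.055)^2.4 ≈ 0.623960
R_lin = 0.485150, G_lin = 0.304987, B_lin = 0.623960
L = 0.2126×R + 0.7152×G + 0.0722×B
L = 0.2126×0.485150 + 0.7152×0.304987 + 0.0722×0.623960
L ≈ 0.366320


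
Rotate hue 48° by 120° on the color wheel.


New hue = (H + rotation) mod 360
New hue = (48 + 120) mod 360
= 168 mod 360
= 168°


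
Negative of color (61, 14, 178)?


Invert: (255-R, 255-G, 255-B)
R: 255-61 = 194
G: 255-14 = 241
B: 255-178 = 77
= RGB(194, 241, 77)


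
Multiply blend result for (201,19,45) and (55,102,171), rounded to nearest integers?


Multiply: C = A×B/255, rounded to nearest integer
R: 201×55/255 = 11055/255 ≈ 43.353 → 43
G: 19×102/255 = 1938/255 ≈ 7.600 → 8
B: 45×171/255 = 7695/255 ≈ 30.176 → 30
= RGB(43, 8, 30)


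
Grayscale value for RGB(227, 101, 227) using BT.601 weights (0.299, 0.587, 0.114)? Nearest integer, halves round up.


Gray = 0.299×R + 0.587×G + 0.114×B
Gray = 0.299×227 + 0.587×101 + 0.114×227
Gray = 67.873 + 59.287 + 25.878
Gray = 153.038 → round half up → 153
Gray = 153


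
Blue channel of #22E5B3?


Color: #22E5B3
R = 22 = 34
G = E5 = 229
B = B3 = 179
Blue = 179


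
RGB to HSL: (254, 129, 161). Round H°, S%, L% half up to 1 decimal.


Normalize: R'=254/255≈0.9961, G'=129/255≈0.5059, B'=161/255≈0.6314
Max=254/255, Min=129/255, Δ=Max-Min=125/255
L = (Max+Min)/2 = (254+129)/510 = 383/510 = 0.75098… → L = 75.1%
L > 0.5 → S = Δ/(2-Max-Min) = 125/(510-254-129) = 125/127 = 0.98425… → S = 98.4%
(the 1/255 factors cancel in S and H, so raw channel differences can be used)
Max is R' → H = 60 × (((G-B)/Δ) mod 6) = 60 × (((129-161)/125) mod 6)
  (-32)/125 = -0.256; negative, so add 6 → 5.744
  H = 60 × 5.744 = 344.64° → H = 344.6°
= HSL(344.6°, 98.4%, 75.1%)


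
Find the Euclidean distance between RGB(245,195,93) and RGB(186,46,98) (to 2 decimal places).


d = √[(R₁-R₂)² + (G₁-G₂)² + (B₁-B₂)²]
d = √[(245-186)² + (195-46)² + (93-98)²]
d = √[3481 + 22201 + 25]
d = √25707
d ≈ 160.33


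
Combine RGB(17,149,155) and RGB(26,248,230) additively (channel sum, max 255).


Additive: each channel = min(255, C₁+C₂)
R: 17+26 = 43 → 43
G: 149+248 = 397 → 255
B: 155+230 = 385 → 255
= RGB(43, 255, 255)


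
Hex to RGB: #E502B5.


E5 → 229 (R)
02 → 2 (G)
B5 → 181 (B)
= RGB(229, 2, 181)


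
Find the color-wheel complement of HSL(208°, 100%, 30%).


Complement = opposite side of color wheel = hue + 180°
H' = (208 + 180) mod 360 = 28°
S and L unchanged.
= HSL(28°, 100%, 30%)


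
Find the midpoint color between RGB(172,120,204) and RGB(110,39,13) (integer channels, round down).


Midpoint: each channel = ⌊(C₁+C₂)/2⌋
R: ⌊(172+110)/2⌋ = 141
G: ⌊(120+39)/2⌋ = 79
B: ⌊(204+13)/2⌋ = 108
= RGB(141, 79, 108)


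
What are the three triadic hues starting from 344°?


Triadic: equally spaced at 120° intervals
H1 = 344°
H2 = (344 + 120) mod 360 = 104°
H3 = (344 + 240) mod 360 = 224°
Triadic = 344°, 104°, 224°


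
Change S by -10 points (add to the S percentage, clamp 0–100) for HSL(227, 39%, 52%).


Original S = 39%
Adjustment = -10 percentage points
New S = 39 + (-10) = 29
Clamp to [0, 100] → 29
= HSL(227°, 29%, 52%)


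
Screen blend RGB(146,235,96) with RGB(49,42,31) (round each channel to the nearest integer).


Screen: C = 255 - (255-A)×(255-B)/255, rounded to nearest integer
R: 255 - (255-146)×(255-49)/255 = 255 - 22454/255 ≈ 255 - 88.055 = 166.945 → 167
G: 255 - (255-235)×(255-42)/255 = 255 - 4260/255 ≈ 255 - 16.706 = 238.294 → 238
B: 255 - (255-96)×(255-31)/255 = 255 - 35616/255 ≈ 255 - 139.671 = 115.329 → 115
= RGB(167, 238, 115)


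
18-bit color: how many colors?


Colors = 2^bits = 2^18
= 262,144 colors


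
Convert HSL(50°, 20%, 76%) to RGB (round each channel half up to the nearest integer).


H=50°, S=0.20, L=0.76
C = (1-|2L-1|)×S = (1-|0.52|)×0.20 = 0.096
H' = H/60 = 50/60 ≈ 0.8333; X = C×(1-|H' mod 2 - 1|) = 0.08
m = L - C/2 = 0.76 - 0.048 = 0.712
Sector ⌊H'⌋ = 0 → (R',G',B') = (0.096, 0.08, 0.0)
RGB = ((R'+m)×255, (G'+m)×255, (B'+m)×255) = (206.04, 201.96, 181.56)
Round half up → RGB(206, 202, 182)


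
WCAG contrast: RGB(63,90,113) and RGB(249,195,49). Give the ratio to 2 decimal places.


Linearize each sRGB channel c=v/255: c/12.92 if c ≤ 0.04045 else ((c+0.055)/1.055)^2.4
L = 0.2126×R_lin + 0.7152×G_lin + 0.0722×B_lin
Color 1 (63,90,113):
  R=63: 63/255≈0.2471 > 0.04045 → ((0.2471+0.055)/1.055)^2.4 ≈ 0.04971
  G=90: 90/255≈0.3529 > 0.04045 → ((0.3529+0.055)/1.055)^2.4 ≈ 0.10224
  B=113: 113/255≈0.4431 > 0.04045 → ((0.4431+0.055)/1.055)^2.4 ≈ 0.16513
  L1 = 0.2126×0.04971 + 0.7152×0.10224 + 0.0722×0.16513 ≈ 0.09561
Color 2 (249,195,49):
  R=249: 249/255≈0.9765 > 0.04045 → ((0.9765+0.055)/1.055)^2.4 ≈ 0.94731
  G=195: 195/255≈0.7647 > 0.04045 → ((0.7647+0.055)/1.055)^2.4 ≈ 0.54572
  B=49: 49/255≈0.1922 > 0.04045 → ((0.1922+0.055)/1.055)^2.4 ≈ 0.03071
  L2 = 0.2126×0.94731 + 0.7152×0.54572 + 0.0722×0.03071 ≈ 0.59392
Lighter = 0.59392, Darker = 0.09561
Ratio = (L_lighter + 0.05) / (L_darker + 0.05)
Ratio = (0.59392 + 0.05) / (0.09561 + 0.05) = 0.64392 / 0.14561 ≈ 4.4221
Ratio ≈ 4.42:1


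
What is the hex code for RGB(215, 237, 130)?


R = 215 → D7 (hex)
G = 237 → ED (hex)
B = 130 → 82 (hex)
Hex = #D7ED82


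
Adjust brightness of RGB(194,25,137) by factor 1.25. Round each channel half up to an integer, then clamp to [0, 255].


Multiply each channel by 1.25, round half up, clamp to [0, 255]
R: 194×1.25 = 242.5 → round → 243
G: 25×1.25 = 31.25 → round → 31
B: 137×1.25 = 171.25 → round → 171
= RGB(243, 31, 171)


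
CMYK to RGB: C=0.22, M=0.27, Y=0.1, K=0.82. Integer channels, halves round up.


R = 255 × (1-C) × (1-K) = 255 × 0.78 × 0.18 = 35.802 → 36
G = 255 × (1-M) × (1-K) = 255 × 0.73 × 0.18 = 33.507 → 34
B = 255 × (1-Y) × (1-K) = 255 × 0.90 × 0.18 = 41.31 → 41
= RGB(36, 34, 41)


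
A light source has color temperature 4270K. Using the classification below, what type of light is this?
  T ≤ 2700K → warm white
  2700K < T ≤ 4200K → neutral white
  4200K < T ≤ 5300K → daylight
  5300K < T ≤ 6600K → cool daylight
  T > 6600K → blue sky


Temperature: 4270K
4200K < 4270K ≤ 5300K → daylight
Classification: daylight


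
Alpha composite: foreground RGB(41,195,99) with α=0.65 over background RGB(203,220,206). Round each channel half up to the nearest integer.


C = α×F + (1-α)×B, with 1-α = 0.35
R: 0.65×41 + 0.35×203 = 26.65 + 71.05 = 97.70 → 98
G: 0.65×195 + 0.35×220 = 126.75 + 77.00 = 203.75 → 204
B: 0.65×99 + 0.35×206 = 64.35 + 72.10 = 136.45 → 136
= RGB(98, 204, 136)


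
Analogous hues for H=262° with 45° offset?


Base hue: 262°
Left analog: (262 - 45) mod 360 = 217°
Right analog: (262 + 45) mod 360 = 307°
Analogous hues = 217° and 307°


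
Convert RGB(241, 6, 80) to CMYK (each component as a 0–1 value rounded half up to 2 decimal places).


R'=241/255≈0.9451, G'=6/255≈0.0235, B'=80/255≈0.3137
K = 1 - max(R',G',B') = 1 - 241/255 = 14/255 = 0.05490… → 0.05
(1-R'-K)/(1-K) simplifies to (max-R)/max with max = 241:
C = (241-241)/241 = 0/241 = 0 → 0.00
M = (241-6)/241 = 235/241 = 0.97510… → 0.98
Y = (241-80)/241 = 161/241 = 0.66804… → 0.67
= CMYK(0.00, 0.98, 0.67, 0.05)


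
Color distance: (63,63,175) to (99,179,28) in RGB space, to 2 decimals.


d = √[(R₁-R₂)² + (G₁-G₂)² + (B₁-B₂)²]
d = √[(63-99)² + (63-179)² + (175-28)²]
d = √[1296 + 13456 + 21609]
d = √36361
d ≈ 190.69


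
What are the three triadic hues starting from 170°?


Triadic: equally spaced at 120° intervals
H1 = 170°
H2 = (170 + 120) mod 360 = 290°
H3 = (170 + 240) mod 360 = 50°
Triadic = 170°, 290°, 50°


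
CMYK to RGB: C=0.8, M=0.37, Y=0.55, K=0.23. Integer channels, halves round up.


R = 255 × (1-C) × (1-K) = 255 × 0.20 × 0.77 = 39.27 → 39
G = 255 × (1-M) × (1-K) = 255 × 0.63 × 0.77 = 123.7005 → 124
B = 255 × (1-Y) × (1-K) = 255 × 0.45 × 0.77 = 88.3575 → 88
= RGB(39, 124, 88)


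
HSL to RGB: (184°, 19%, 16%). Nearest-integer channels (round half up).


H=184°, S=0.19, L=0.16
C = (1-|2L-1|)×S = (1-|-0.68|)×0.19 = 0.0608
H' = H/60 = 184/60 ≈ 3.0667; X = C×(1-|H' mod 2 - 1|) ≈ 0.0567
m = L - C/2 = 0.16 - 0.0304 = 0.1296
Sector ⌊H'⌋ = 3 → (R',G',B') = (0.0, ≈0.0567, 0.0608)
RGB = ((R'+m)×255, (G'+m)×255, (B'+m)×255) = (33.048, 47.5184, 48.552)
Round half up → RGB(33, 48, 49)


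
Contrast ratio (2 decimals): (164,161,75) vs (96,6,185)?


Linearize each sRGB channel c=v/255: c/12.92 if c ≤ 0.04045 else ((c+0.055)/1.055)^2.4
L = 0.2126×R_lin + 0.7152×G_lin + 0.0722×B_lin
Color 1 (164,161,75):
  R=164: 164/255≈0.6431 > 0.04045 → ((0.6431+0.055)/1.055)^2.4 ≈ 0.37124
  G=161: 161/255≈0.6314 > 0.04045 → ((0.6314+0.055)/1.055)^2.4 ≈ 0.35640
  B=75: 75/255≈0.2941 > 0.04045 → ((0.2941+0.055)/1.055)^2.4 ≈ 0.07036
  L1 = 0.2126×0.37124 + 0.7152×0.35640 + 0.0722×0.07036 ≈ 0.33890
Color 2 (96,6,185):
  R=96: 96/255≈0.3765 > 0.04045 → ((0.3765+0.055)/1.055)^2.4 ≈ 0.11697
  G=6: 6/255≈0.0235 ≤ 0.04045 → 0.0235/12.92 ≈ 0.00182
  B=185: 185/255≈0.7255 > 0.04045 → ((0.7255+0.055)/1.055)^2.4 ≈ 0.48515
  L2 = 0.2126×0.11697 + 0.7152×0.00182 + 0.0722×0.48515 ≈ 0.06120
Lighter = 0.33890, Darker = 0.06120
Ratio = (L_lighter + 0.05) / (L_darker + 0.05)
Ratio = (0.33890 + 0.05) / (0.06120 + 0.05) = 0.38890 / 0.11120 ≈ 3.4974
Ratio ≈ 3.50:1


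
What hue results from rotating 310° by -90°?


New hue = (H + rotation) mod 360
New hue = (310 -90) mod 360
= 220 mod 360
= 220°


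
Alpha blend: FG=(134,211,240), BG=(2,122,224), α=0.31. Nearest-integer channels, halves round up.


C = α×F + (1-α)×B, with 1-α = 0.69
R: 0.31×134 + 0.69×2 = 41.54 + 1.38 = 42.92 → 43
G: 0.31×211 + 0.69×122 = 65.41 + 84.18 = 149.59 → 150
B: 0.31×240 + 0.69×224 = 74.40 + 154.56 = 228.96 → 229
= RGB(43, 150, 229)


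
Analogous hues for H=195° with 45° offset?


Base hue: 195°
Left analog: (195 - 45) mod 360 = 150°
Right analog: (195 + 45) mod 360 = 240°
Analogous hues = 150° and 240°


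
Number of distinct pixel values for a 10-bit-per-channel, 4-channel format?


Total bits = 10 bits/channel × 4 channels = 40 bits
Distinct pixel values = 2^40
= 1,099,511,627,776 pixel values


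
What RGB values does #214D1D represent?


21 → 33 (R)
4D → 77 (G)
1D → 29 (B)
= RGB(33, 77, 29)
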